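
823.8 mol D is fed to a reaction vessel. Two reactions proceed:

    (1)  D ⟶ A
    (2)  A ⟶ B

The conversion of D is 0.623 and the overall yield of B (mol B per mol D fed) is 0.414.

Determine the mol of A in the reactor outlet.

Conversion of D: D consumed = 1ξ₁ = 0.623 × 823.8 → ξ₁ = 513.2 mol.
Yield of B: 1ξ₂ / 823.8 = 0.414 → ξ₂ = 341.1 mol.
Outlet amounts (n = n₀ + Σ ν·ξ):
  D: 823.8 − 1(513.2) = 310.6
  A: 0 + 1(513.2) − 1(341.1) = 172.2
  B: 0 + 1(341.1) = 341.1

172 mol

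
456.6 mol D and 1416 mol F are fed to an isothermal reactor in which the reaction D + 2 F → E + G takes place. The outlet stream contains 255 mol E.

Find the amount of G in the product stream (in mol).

255 mol

For E: n = n₀ + 1ξ → 255 = 0 + 1ξ, giving ξ = 255 mol.
Outlet amounts (n = n₀ + ν ξ):
  D: 456.6 − 1(255) = 201.6
  F: 1416 − 2(255) = 906
  E: 0 + 1(255) = 255
  G: 0 + 1(255) = 255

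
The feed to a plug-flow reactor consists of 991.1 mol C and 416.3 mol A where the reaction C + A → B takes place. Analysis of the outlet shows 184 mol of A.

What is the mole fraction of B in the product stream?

0.198

For A: n = n₀ − 1ξ → 184 = 416.3 − 1ξ, giving ξ = 232.3 mol.
Outlet amounts (n = n₀ + ν ξ):
  C: 991.1 − 1(232.3) = 758.8
  A: 416.3 − 1(232.3) = 184
  B: 0 + 1(232.3) = 232.3
Total out = 1175 mol; y_B = 232.3 / 1175 = 0.1977.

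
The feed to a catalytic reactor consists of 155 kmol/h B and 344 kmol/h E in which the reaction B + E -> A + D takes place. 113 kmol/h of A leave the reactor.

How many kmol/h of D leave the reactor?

113 kmol/h

For A: n = n₀ + 1ξ → 113 = 0 + 1ξ, giving ξ = 113 kmol/h.
Outlet amounts (n = n₀ + ν ξ):
  B: 155 − 1(113) = 42
  E: 344 − 1(113) = 231
  A: 0 + 1(113) = 113
  D: 0 + 1(113) = 113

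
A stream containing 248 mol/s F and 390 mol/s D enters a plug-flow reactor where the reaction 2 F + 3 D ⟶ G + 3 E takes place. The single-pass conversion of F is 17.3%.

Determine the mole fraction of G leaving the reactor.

0.0348

F reacted = 0.173 × 248 = 42.9 mol/s; ν_F = −2, so ξ = 42.9/2 = 21.45 mol/s.
Outlet amounts (n = n₀ + ν ξ):
  F: 248 − 2(21.45) = 205.1
  D: 390 − 3(21.45) = 325.6
  G: 0 + 1(21.45) = 21.45
  E: 0 + 3(21.45) = 64.36
Total out = 616.5 mol/s; y_G = 21.45 / 616.5 = 0.03479.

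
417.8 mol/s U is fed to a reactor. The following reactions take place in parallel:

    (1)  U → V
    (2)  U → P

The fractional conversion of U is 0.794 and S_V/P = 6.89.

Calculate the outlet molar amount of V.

Conversion of U: U consumed = 0.794 × 417.8 = 331.7 mol/s = 1ξ₁ + 1ξ₂.
Selectivity: 1ξ₁ / (1ξ₂) = 6.89 → ξ₁ = 6.89 ξ₂.
Substitute: (1·6.89 + 1) ξ₂ = 331.7 → ξ₂ = 42.04 mol/s, ξ₁ = 289.7 mol/s.
Outlet amounts (n = n₀ + Σ ν·ξ):
  U: 417.8 − 1(289.7) − 1(42.04) = 86.07
  V: 0 + 1(289.7) = 289.7
  P: 0 + 1(42.04) = 42.04

290 mol/s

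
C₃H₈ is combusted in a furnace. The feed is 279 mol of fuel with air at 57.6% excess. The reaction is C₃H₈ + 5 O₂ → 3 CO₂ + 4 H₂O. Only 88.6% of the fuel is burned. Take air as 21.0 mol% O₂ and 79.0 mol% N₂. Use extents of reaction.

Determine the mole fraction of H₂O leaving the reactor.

Stoichiometric O₂ = 5 × 279 = 1395 mol; O₂ fed = 1395 × 1.576 = 2199 mol.
N₂ fed = 2199 × 79/21 = 8271 mol.
Fuel reacted = 0.886 × 279 → ξ = 247.2 mol.
Outlet (n = n₀ + ν ξ):
  C₃H₈: 279 − 1(247.2) = 31.81
  O₂: 2199 − 5(247.2) = 962.5
  N₂: 8271 (inert)
  CO₂: 0 + 3(247.2) = 741.6
  H₂O: 0 + 4(247.2) = 988.8
Total out = 11000 mol; y_H₂O = 988.8 / 11000 = 0.08993.

0.0899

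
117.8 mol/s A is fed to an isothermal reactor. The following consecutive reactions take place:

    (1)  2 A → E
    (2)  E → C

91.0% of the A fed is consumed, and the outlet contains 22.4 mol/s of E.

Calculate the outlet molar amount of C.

Conversion of A: A consumed = 2ξ₁ = 0.91 × 117.8 → ξ₁ = 53.6 mol/s.
E balance: n_E = 0 + 1ξ₁ − 1ξ₂ = 22.4 → ξ₂ = (1·53.6 − 22.4)/1 = 31.2 mol/s.
Outlet amounts (n = n₀ + Σ ν·ξ):
  A: 117.8 − 2(53.6) = 10.6
  E: 0 + 1(53.6) − 1(31.2) = 22.4
  C: 0 + 1(31.2) = 31.2

31.2 mol/s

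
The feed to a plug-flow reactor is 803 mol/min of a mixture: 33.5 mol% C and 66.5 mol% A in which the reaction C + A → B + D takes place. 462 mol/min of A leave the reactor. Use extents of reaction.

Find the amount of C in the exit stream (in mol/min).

197 mol/min

For A: n = n₀ − 1ξ → 462 = 534 − 1ξ, giving ξ = 72 mol/min.
Outlet amounts (n = n₀ + ν ξ):
  C: 269 − 1(72) = 197
  A: 534 − 1(72) = 462
  B: 0 + 1(72) = 72
  D: 0 + 1(72) = 72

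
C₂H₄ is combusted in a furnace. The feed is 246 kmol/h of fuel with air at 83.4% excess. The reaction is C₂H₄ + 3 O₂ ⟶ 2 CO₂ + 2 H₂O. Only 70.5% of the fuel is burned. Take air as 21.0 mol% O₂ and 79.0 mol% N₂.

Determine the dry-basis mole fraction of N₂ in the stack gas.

Stoichiometric O₂ = 3 × 246 = 738 kmol/h; O₂ fed = 738 × 1.834 = 1353 kmol/h.
N₂ fed = 1353 × 79/21 = 5092 kmol/h.
Fuel reacted = 0.705 × 246 → ξ = 173.4 kmol/h.
Outlet (n = n₀ + ν ξ):
  C₂H₄: 246 − 1(173.4) = 72.57
  O₂: 1353 − 3(173.4) = 833.2
  N₂: 5092 (inert)
  CO₂: 0 + 2(173.4) = 346.9
  H₂O: 0 + 2(173.4) = 346.9
Dry total = 6344 kmol/h; y_N₂ (dry) = 5092 / 6344 = 0.8026.

0.803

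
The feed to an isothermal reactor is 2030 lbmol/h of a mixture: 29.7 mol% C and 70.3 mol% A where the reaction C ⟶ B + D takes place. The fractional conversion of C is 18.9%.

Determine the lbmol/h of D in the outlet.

114 lbmol/h

C reacted = 0.189 × 602.9 = 113.9 lbmol/h; ν_C = −1, so ξ = 113.9/1 = 113.9 lbmol/h.
Outlet amounts (n = n₀ + ν ξ):
  C: 602.9 − 1(113.9) = 489
  B: 0 + 1(113.9) = 113.9
  D: 0 + 1(113.9) = 113.9
  A: 1427 (inert)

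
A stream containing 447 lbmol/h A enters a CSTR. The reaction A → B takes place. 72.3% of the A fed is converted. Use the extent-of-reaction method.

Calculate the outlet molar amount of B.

A reacted = 0.723 × 447 = 323.2 lbmol/h; ν_A = −1, so ξ = 323.2/1 = 323.2 lbmol/h.
Outlet amounts (n = n₀ + ν ξ):
  A: 447 − 1(323.2) = 123.8
  B: 0 + 1(323.2) = 323.2

323 lbmol/h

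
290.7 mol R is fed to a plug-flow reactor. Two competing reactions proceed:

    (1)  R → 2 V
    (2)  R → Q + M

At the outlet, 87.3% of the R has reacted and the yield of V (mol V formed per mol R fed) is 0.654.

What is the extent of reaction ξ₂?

Yield of V: 2ξ₁ / 290.7 = 0.654 → ξ₁ = 95.06 mol.
Conversion of R: 1ξ₁ + 1ξ₂ = 0.873 × 290.7 = 253.8 → ξ₂ = 158.7 mol.
Outlet amounts (n = n₀ + Σ ν·ξ):
  R: 290.7 − 1(95.06) − 1(158.7) = 36.92
  V: 0 + 2(95.06) = 190.1
  Q: 0 + 1(158.7) = 158.7
  M: 0 + 1(158.7) = 158.7

ξ₂ = 159 mol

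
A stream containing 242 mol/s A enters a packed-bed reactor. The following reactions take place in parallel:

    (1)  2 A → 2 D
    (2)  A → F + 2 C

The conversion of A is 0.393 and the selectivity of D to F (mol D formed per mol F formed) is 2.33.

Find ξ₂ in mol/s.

Conversion of A: A consumed = 0.393 × 242 = 95.11 mol/s = 2ξ₁ + 1ξ₂.
Selectivity: 2ξ₁ / (1ξ₂) = 2.33 → ξ₁ = 1.165 ξ₂.
Substitute: (2·1.165 + 1) ξ₂ = 95.11 → ξ₂ = 28.56 mol/s, ξ₁ = 33.27 mol/s.
Outlet amounts (n = n₀ + Σ ν·ξ):
  A: 242 − 2(33.27) − 1(28.56) = 146.9
  D: 0 + 2(33.27) = 66.55
  F: 0 + 1(28.56) = 28.56
  C: 0 + 2(28.56) = 57.12

ξ₂ = 28.6 mol/s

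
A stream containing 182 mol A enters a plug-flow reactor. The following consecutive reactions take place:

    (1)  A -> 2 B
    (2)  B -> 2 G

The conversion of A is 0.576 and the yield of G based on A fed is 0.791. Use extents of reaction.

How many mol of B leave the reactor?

Conversion of A: A consumed = 1ξ₁ = 0.576 × 182 → ξ₁ = 104.8 mol.
Yield of G: 2ξ₂ / 182 = 0.791 → ξ₂ = 71.98 mol.
Outlet amounts (n = n₀ + Σ ν·ξ):
  A: 182 − 1(104.8) = 77.17
  B: 0 + 2(104.8) − 1(71.98) = 137.7
  G: 0 + 2(71.98) = 144

138 mol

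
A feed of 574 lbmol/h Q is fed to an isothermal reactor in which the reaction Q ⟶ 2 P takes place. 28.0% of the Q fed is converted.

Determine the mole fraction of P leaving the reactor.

0.438

Q reacted = 0.28 × 574 = 160.7 lbmol/h; ν_Q = −1, so ξ = 160.7/1 = 160.7 lbmol/h.
Outlet amounts (n = n₀ + ν ξ):
  Q: 574 − 1(160.7) = 413.3
  P: 0 + 2(160.7) = 321.4
Total out = 734.7 lbmol/h; y_P = 321.4 / 734.7 = 0.4375.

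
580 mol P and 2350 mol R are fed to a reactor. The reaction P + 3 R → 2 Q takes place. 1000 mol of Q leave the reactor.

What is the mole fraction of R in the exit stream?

For Q: n = n₀ + 2ξ → 1000 = 0 + 2ξ, giving ξ = 500 mol.
Outlet amounts (n = n₀ + ν ξ):
  P: 580 − 1(500) = 80
  R: 2350 − 3(500) = 850
  Q: 0 + 2(500) = 1000
Total out = 1930 mol; y_R = 850 / 1930 = 0.4404.

0.44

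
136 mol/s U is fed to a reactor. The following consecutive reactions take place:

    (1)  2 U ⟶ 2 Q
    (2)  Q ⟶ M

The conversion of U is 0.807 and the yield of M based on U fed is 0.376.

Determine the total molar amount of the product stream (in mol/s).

Conversion of U: U consumed = 2ξ₁ = 0.807 × 136 → ξ₁ = 54.88 mol/s.
Yield of M: 1ξ₂ / 136 = 0.376 → ξ₂ = 51.14 mol/s.
Outlet amounts (n = n₀ + Σ ν·ξ):
  U: 136 − 2(54.88) = 26.25
  Q: 0 + 2(54.88) − 1(51.14) = 58.62
  M: 0 + 1(51.14) = 51.14
Total out = 26.25 + 58.62 + 51.14 = 136 mol/s.

136 mol/s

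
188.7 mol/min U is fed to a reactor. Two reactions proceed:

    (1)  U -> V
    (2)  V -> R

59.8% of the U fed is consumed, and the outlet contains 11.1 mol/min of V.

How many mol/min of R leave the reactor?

Conversion of U: U consumed = 1ξ₁ = 0.598 × 188.7 → ξ₁ = 112.8 mol/min.
V balance: n_V = 0 + 1ξ₁ − 1ξ₂ = 11.1 → ξ₂ = (1·112.8 − 11.1)/1 = 101.7 mol/min.
Outlet amounts (n = n₀ + Σ ν·ξ):
  U: 188.7 − 1(112.8) = 75.86
  V: 0 + 1(112.8) − 1(101.7) = 11.1
  R: 0 + 1(101.7) = 101.7

102 mol/min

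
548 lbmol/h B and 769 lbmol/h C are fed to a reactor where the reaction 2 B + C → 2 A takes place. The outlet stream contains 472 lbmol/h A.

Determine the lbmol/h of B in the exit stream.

76 lbmol/h

For A: n = n₀ + 2ξ → 472 = 0 + 2ξ, giving ξ = 236 lbmol/h.
Outlet amounts (n = n₀ + ν ξ):
  B: 548 − 2(236) = 76
  C: 769 − 1(236) = 533
  A: 0 + 2(236) = 472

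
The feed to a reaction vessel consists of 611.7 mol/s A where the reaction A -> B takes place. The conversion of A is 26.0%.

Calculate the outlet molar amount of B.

A reacted = 0.26 × 611.7 = 159 mol/s; ν_A = −1, so ξ = 159/1 = 159 mol/s.
Outlet amounts (n = n₀ + ν ξ):
  A: 611.7 − 1(159) = 452.7
  B: 0 + 1(159) = 159

159 mol/s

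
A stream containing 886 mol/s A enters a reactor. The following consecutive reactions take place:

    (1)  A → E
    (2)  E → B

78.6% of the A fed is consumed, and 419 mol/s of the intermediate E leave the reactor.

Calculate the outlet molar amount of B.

277 mol/s

Conversion of A: A consumed = 1ξ₁ = 0.786 × 886 → ξ₁ = 696.4 mol/s.
E balance: n_E = 0 + 1ξ₁ − 1ξ₂ = 419 → ξ₂ = (1·696.4 − 419)/1 = 277.4 mol/s.
Outlet amounts (n = n₀ + Σ ν·ξ):
  A: 886 − 1(696.4) = 189.6
  E: 0 + 1(696.4) − 1(277.4) = 419
  B: 0 + 1(277.4) = 277.4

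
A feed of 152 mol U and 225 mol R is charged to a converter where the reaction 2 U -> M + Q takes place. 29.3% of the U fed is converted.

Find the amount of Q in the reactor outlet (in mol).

U reacted = 0.293 × 152 = 44.54 mol; ν_U = −2, so ξ = 44.54/2 = 22.27 mol.
Outlet amounts (n = n₀ + ν ξ):
  U: 152 − 2(22.27) = 107.5
  M: 0 + 1(22.27) = 22.27
  Q: 0 + 1(22.27) = 22.27
  R: 225 (inert)

22.3 mol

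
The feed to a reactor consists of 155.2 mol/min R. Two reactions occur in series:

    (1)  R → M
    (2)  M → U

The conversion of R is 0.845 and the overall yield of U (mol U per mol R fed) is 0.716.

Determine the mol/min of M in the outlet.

Conversion of R: R consumed = 1ξ₁ = 0.845 × 155.2 → ξ₁ = 131.1 mol/min.
Yield of U: 1ξ₂ / 155.2 = 0.716 → ξ₂ = 111.1 mol/min.
Outlet amounts (n = n₀ + Σ ν·ξ):
  R: 155.2 − 1(131.1) = 24.06
  M: 0 + 1(131.1) − 1(111.1) = 20.02
  U: 0 + 1(111.1) = 111.1

20 mol/min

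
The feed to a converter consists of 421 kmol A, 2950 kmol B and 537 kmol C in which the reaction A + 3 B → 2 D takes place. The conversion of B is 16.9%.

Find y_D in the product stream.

0.093

B reacted = 0.169 × 2950 = 498.6 kmol; ν_B = −3, so ξ = 498.6/3 = 166.2 kmol.
Outlet amounts (n = n₀ + ν ξ):
  A: 421 − 1(166.2) = 254.8
  B: 2950 − 3(166.2) = 2451
  D: 0 + 2(166.2) = 332.4
  C: 537 (inert)
Total out = 3576 kmol; y_D = 332.4 / 3576 = 0.09295.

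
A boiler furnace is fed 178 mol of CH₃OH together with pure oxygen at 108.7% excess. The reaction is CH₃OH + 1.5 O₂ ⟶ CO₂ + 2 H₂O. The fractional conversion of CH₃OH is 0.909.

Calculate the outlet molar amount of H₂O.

324 mol

Stoichiometric O₂ = 1.5 × 178 = 267 mol; O₂ fed = 267 × 2.087 = 557.2 mol.
Fuel reacted = 0.909 × 178 → ξ = 161.8 mol.
Outlet (n = n₀ + ν ξ):
  CH₃OH: 178 − 1(161.8) = 16.2
  O₂: 557.2 − 1.5(161.8) = 314.5
  CO₂: 0 + 1(161.8) = 161.8
  H₂O: 0 + 2(161.8) = 323.6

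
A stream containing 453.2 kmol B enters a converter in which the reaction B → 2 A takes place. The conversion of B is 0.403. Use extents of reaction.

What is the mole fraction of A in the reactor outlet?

0.574

B reacted = 0.403 × 453.2 = 182.6 kmol; ν_B = −1, so ξ = 182.6/1 = 182.6 kmol.
Outlet amounts (n = n₀ + ν ξ):
  B: 453.2 − 1(182.6) = 270.6
  A: 0 + 2(182.6) = 365.3
Total out = 635.8 kmol; y_A = 365.3 / 635.8 = 0.5745.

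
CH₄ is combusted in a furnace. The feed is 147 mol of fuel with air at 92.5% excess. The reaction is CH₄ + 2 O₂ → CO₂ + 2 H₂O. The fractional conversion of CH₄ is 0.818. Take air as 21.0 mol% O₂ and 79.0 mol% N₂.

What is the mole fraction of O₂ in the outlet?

Stoichiometric O₂ = 2 × 147 = 294 mol; O₂ fed = 294 × 1.925 = 566 mol.
N₂ fed = 566 × 79/21 = 2129 mol.
Fuel reacted = 0.818 × 147 → ξ = 120.2 mol.
Outlet (n = n₀ + ν ξ):
  CH₄: 147 − 1(120.2) = 26.75
  O₂: 566 − 2(120.2) = 325.5
  N₂: 2129 (inert)
  CO₂: 0 + 1(120.2) = 120.2
  H₂O: 0 + 2(120.2) = 240.5
Total out = 2842 mol; y_O₂ = 325.5 / 2842 = 0.1145.

0.115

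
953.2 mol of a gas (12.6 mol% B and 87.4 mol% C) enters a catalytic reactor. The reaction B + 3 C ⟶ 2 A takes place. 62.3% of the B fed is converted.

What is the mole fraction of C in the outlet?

B reacted = 0.623 × 120.1 = 74.82 mol; ν_B = −1, so ξ = 74.82/1 = 74.82 mol.
Outlet amounts (n = n₀ + ν ξ):
  B: 120.1 − 1(74.82) = 45.28
  C: 833.1 − 3(74.82) = 608.6
  A: 0 + 2(74.82) = 149.6
Total out = 803.6 mol; y_C = 608.6 / 803.6 = 0.7574.

0.757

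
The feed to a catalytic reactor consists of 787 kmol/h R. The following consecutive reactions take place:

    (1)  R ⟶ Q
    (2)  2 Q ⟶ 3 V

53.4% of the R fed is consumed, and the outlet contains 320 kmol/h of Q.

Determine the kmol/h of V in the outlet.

Conversion of R: R consumed = 1ξ₁ = 0.534 × 787 → ξ₁ = 420.3 kmol/h.
Q balance: n_Q = 0 + 1ξ₁ − 2ξ₂ = 320 → ξ₂ = (1·420.3 − 320)/2 = 50.13 kmol/h.
Outlet amounts (n = n₀ + Σ ν·ξ):
  R: 787 − 1(420.3) = 366.7
  Q: 0 + 1(420.3) − 2(50.13) = 320
  V: 0 + 3(50.13) = 150.4

150 kmol/h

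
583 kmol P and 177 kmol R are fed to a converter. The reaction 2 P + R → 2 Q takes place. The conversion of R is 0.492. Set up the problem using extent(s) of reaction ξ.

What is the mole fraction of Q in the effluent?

R reacted = 0.492 × 177 = 87.08 kmol; ν_R = −1, so ξ = 87.08/1 = 87.08 kmol.
Outlet amounts (n = n₀ + ν ξ):
  P: 583 − 2(87.08) = 408.8
  R: 177 − 1(87.08) = 89.92
  Q: 0 + 2(87.08) = 174.2
Total out = 672.9 kmol; y_Q = 174.2 / 672.9 = 0.2588.

0.259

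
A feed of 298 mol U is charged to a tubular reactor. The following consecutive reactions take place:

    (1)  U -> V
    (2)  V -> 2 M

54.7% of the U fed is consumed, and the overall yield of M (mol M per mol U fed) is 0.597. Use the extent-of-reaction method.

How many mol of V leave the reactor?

Conversion of U: U consumed = 1ξ₁ = 0.547 × 298 → ξ₁ = 163 mol.
Yield of M: 2ξ₂ / 298 = 0.597 → ξ₂ = 88.95 mol.
Outlet amounts (n = n₀ + Σ ν·ξ):
  U: 298 − 1(163) = 135
  V: 0 + 1(163) − 1(88.95) = 74.05
  M: 0 + 2(88.95) = 177.9

74.1 mol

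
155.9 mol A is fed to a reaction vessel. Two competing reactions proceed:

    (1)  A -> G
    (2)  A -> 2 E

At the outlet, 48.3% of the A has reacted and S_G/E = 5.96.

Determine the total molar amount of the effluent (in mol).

162 mol

Conversion of A: A consumed = 0.483 × 155.9 = 75.3 mol = 1ξ₁ + 1ξ₂.
Selectivity: 1ξ₁ / (2ξ₂) = 5.96 → ξ₁ = 11.92 ξ₂.
Substitute: (1·11.92 + 1) ξ₂ = 75.3 → ξ₂ = 5.828 mol, ξ₁ = 69.47 mol.
Outlet amounts (n = n₀ + Σ ν·ξ):
  A: 155.9 − 1(69.47) − 1(5.828) = 80.6
  G: 0 + 1(69.47) = 69.47
  E: 0 + 2(5.828) = 11.66
Total out = 80.6 + 69.47 + 11.66 = 161.7 mol.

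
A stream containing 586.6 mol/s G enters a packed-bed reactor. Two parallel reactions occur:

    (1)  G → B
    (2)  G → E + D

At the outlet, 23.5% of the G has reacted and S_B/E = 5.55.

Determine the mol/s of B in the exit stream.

Conversion of G: G consumed = 0.235 × 586.6 = 137.9 mol/s = 1ξ₁ + 1ξ₂.
Selectivity: 1ξ₁ / (1ξ₂) = 5.55 → ξ₁ = 5.55 ξ₂.
Substitute: (1·5.55 + 1) ξ₂ = 137.9 → ξ₂ = 21.05 mol/s, ξ₁ = 116.8 mol/s.
Outlet amounts (n = n₀ + Σ ν·ξ):
  G: 586.6 − 1(116.8) − 1(21.05) = 448.7
  B: 0 + 1(116.8) = 116.8
  E: 0 + 1(21.05) = 21.05
  D: 0 + 1(21.05) = 21.05

117 mol/s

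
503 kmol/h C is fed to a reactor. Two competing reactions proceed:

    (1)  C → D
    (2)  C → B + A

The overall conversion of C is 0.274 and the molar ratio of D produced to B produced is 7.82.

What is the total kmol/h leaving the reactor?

Conversion of C: C consumed = 0.274 × 503 = 137.8 kmol/h = 1ξ₁ + 1ξ₂.
Selectivity: 1ξ₁ / (1ξ₂) = 7.82 → ξ₁ = 7.82 ξ₂.
Substitute: (1·7.82 + 1) ξ₂ = 137.8 → ξ₂ = 15.63 kmol/h, ξ₁ = 122.2 kmol/h.
Outlet amounts (n = n₀ + Σ ν·ξ):
  C: 503 − 1(122.2) − 1(15.63) = 365.2
  D: 0 + 1(122.2) = 122.2
  B: 0 + 1(15.63) = 15.63
  A: 0 + 1(15.63) = 15.63
Total out = 365.2 + 122.2 + 15.63 + 15.63 = 518.6 kmol/h.

519 kmol/h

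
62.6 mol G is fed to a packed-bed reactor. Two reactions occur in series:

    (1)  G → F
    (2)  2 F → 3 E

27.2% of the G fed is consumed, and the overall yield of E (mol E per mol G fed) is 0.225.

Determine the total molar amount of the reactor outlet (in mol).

Conversion of G: G consumed = 1ξ₁ = 0.272 × 62.6 → ξ₁ = 17.03 mol.
Yield of E: 3ξ₂ / 62.6 = 0.225 → ξ₂ = 4.695 mol.
Outlet amounts (n = n₀ + Σ ν·ξ):
  G: 62.6 − 1(17.03) = 45.57
  F: 0 + 1(17.03) − 2(4.695) = 7.637
  E: 0 + 3(4.695) = 14.09
Total out = 45.57 + 7.637 + 14.09 = 67.3 mol.

67.3 mol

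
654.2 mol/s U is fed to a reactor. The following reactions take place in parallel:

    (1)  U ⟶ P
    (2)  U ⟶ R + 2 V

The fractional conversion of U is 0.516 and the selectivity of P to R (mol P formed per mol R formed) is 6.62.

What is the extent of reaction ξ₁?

Conversion of U: U consumed = 0.516 × 654.2 = 337.6 mol/s = 1ξ₁ + 1ξ₂.
Selectivity: 1ξ₁ / (1ξ₂) = 6.62 → ξ₁ = 6.62 ξ₂.
Substitute: (1·6.62 + 1) ξ₂ = 337.6 → ξ₂ = 44.3 mol/s, ξ₁ = 293.3 mol/s.
Outlet amounts (n = n₀ + Σ ν·ξ):
  U: 654.2 − 1(293.3) − 1(44.3) = 316.6
  P: 0 + 1(293.3) = 293.3
  R: 0 + 1(44.3) = 44.3
  V: 0 + 2(44.3) = 88.6

ξ₁ = 293 mol/s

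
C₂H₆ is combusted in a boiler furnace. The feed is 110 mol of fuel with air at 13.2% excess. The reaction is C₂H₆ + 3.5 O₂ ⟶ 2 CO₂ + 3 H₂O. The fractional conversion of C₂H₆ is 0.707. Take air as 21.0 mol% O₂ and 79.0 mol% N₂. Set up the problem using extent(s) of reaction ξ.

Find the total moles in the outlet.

2220 mol

Stoichiometric O₂ = 3.5 × 110 = 385 mol; O₂ fed = 385 × 1.132 = 435.8 mol.
N₂ fed = 435.8 × 79/21 = 1640 mol.
Fuel reacted = 0.707 × 110 → ξ = 77.77 mol.
Outlet (n = n₀ + ν ξ):
  C₂H₆: 110 − 1(77.77) = 32.23
  O₂: 435.8 − 3.5(77.77) = 163.6
  N₂: 1640 (inert)
  CO₂: 0 + 2(77.77) = 155.5
  H₂O: 0 + 3(77.77) = 233.3
Total out = 32.23 + 163.6 + 1640 + 155.5 + 233.3 = 2224 mol.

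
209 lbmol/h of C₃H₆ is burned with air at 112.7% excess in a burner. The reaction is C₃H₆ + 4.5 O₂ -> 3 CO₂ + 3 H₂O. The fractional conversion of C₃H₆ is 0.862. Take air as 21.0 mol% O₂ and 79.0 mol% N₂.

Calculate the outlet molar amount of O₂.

1190 lbmol/h

Stoichiometric O₂ = 4.5 × 209 = 940.5 lbmol/h; O₂ fed = 940.5 × 2.127 = 2000 lbmol/h.
N₂ fed = 2000 × 79/21 = 7525 lbmol/h.
Fuel reacted = 0.862 × 209 → ξ = 180.2 lbmol/h.
Outlet (n = n₀ + ν ξ):
  C₃H₆: 209 − 1(180.2) = 28.84
  O₂: 2000 − 4.5(180.2) = 1190
  N₂: 7525 (inert)
  CO₂: 0 + 3(180.2) = 540.5
  H₂O: 0 + 3(180.2) = 540.5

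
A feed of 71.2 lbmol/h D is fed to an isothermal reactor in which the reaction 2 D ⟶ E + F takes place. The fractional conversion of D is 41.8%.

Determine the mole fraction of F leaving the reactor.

D reacted = 0.418 × 71.2 = 29.76 lbmol/h; ν_D = −2, so ξ = 29.76/2 = 14.88 lbmol/h.
Outlet amounts (n = n₀ + ν ξ):
  D: 71.2 − 2(14.88) = 41.44
  E: 0 + 1(14.88) = 14.88
  F: 0 + 1(14.88) = 14.88
Total out = 71.2 lbmol/h; y_F = 14.88 / 71.2 = 0.209.

0.209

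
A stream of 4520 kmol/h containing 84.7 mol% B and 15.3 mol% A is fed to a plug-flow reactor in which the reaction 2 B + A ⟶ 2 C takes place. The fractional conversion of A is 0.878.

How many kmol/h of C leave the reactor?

1210 kmol/h

A reacted = 0.878 × 691.6 = 607.2 kmol/h; ν_A = −1, so ξ = 607.2/1 = 607.2 kmol/h.
Outlet amounts (n = n₀ + ν ξ):
  B: 3828 − 2(607.2) = 2614
  A: 691.6 − 1(607.2) = 84.37
  C: 0 + 2(607.2) = 1214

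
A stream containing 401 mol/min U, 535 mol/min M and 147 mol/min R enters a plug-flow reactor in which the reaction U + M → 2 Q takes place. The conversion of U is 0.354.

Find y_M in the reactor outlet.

U reacted = 0.354 × 401 = 142 mol/min; ν_U = −1, so ξ = 142/1 = 142 mol/min.
Outlet amounts (n = n₀ + ν ξ):
  U: 401 − 1(142) = 259
  M: 535 − 1(142) = 393
  Q: 0 + 2(142) = 283.9
  R: 147 (inert)
Total out = 1083 mol/min; y_M = 393 / 1083 = 0.3629.

0.363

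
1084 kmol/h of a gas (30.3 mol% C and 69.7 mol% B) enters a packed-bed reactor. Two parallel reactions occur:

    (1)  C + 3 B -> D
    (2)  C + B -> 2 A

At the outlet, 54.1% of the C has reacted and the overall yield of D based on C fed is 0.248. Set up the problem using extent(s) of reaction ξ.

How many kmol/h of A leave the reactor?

Yield of D: 1ξ₁ / 328.5 = 0.248 → ξ₁ = 81.46 kmol/h.
Conversion of C: 1ξ₁ + 1ξ₂ = 0.541 × 328.5 = 177.7 → ξ₂ = 96.24 kmol/h.
Outlet amounts (n = n₀ + Σ ν·ξ):
  C: 328.5 − 1(81.46) − 1(96.24) = 150.8
  B: 755.5 − 3(81.46) − 1(96.24) = 414.9
  D: 0 + 1(81.46) = 81.46
  A: 0 + 2(96.24) = 192.5

192 kmol/h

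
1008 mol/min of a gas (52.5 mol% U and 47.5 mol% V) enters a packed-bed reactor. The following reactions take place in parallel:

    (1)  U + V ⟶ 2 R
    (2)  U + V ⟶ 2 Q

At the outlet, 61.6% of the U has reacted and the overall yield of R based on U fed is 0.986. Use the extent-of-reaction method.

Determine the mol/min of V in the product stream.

153 mol/min

Yield of R: 2ξ₁ / 529.2 = 0.986 → ξ₁ = 260.9 mol/min.
Conversion of U: 1ξ₁ + 1ξ₂ = 0.616 × 529.2 = 326 → ξ₂ = 65.09 mol/min.
Outlet amounts (n = n₀ + Σ ν·ξ):
  U: 529.2 − 1(260.9) − 1(65.09) = 203.2
  V: 478.8 − 1(260.9) − 1(65.09) = 152.8
  R: 0 + 2(260.9) = 521.8
  Q: 0 + 2(65.09) = 130.2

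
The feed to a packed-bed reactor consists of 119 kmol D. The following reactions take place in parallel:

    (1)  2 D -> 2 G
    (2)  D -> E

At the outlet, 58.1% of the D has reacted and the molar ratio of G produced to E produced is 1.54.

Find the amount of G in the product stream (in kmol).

Conversion of D: D consumed = 0.581 × 119 = 69.14 kmol = 2ξ₁ + 1ξ₂.
Selectivity: 2ξ₁ / (1ξ₂) = 1.54 → ξ₁ = 0.77 ξ₂.
Substitute: (2·0.77 + 1) ξ₂ = 69.14 → ξ₂ = 27.22 kmol, ξ₁ = 20.96 kmol.
Outlet amounts (n = n₀ + Σ ν·ξ):
  D: 119 − 2(20.96) − 1(27.22) = 49.86
  G: 0 + 2(20.96) = 41.92
  E: 0 + 1(27.22) = 27.22

41.9 kmol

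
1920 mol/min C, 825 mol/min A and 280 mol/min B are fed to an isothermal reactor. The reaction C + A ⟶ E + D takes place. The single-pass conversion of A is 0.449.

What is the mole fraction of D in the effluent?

0.122

A reacted = 0.449 × 825 = 370.4 mol/min; ν_A = −1, so ξ = 370.4/1 = 370.4 mol/min.
Outlet amounts (n = n₀ + ν ξ):
  C: 1920 − 1(370.4) = 1550
  A: 825 − 1(370.4) = 454.6
  E: 0 + 1(370.4) = 370.4
  D: 0 + 1(370.4) = 370.4
  B: 280 (inert)
Total out = 3025 mol/min; y_D = 370.4 / 3025 = 0.1225.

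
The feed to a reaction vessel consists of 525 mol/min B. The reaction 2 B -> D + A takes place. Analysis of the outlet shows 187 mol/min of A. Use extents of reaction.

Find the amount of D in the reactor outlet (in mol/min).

187 mol/min

For A: n = n₀ + 1ξ → 187 = 0 + 1ξ, giving ξ = 187 mol/min.
Outlet amounts (n = n₀ + ν ξ):
  B: 525 − 2(187) = 151
  D: 0 + 1(187) = 187
  A: 0 + 1(187) = 187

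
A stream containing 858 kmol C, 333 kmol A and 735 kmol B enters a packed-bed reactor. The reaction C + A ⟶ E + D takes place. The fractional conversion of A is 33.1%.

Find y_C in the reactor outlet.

A reacted = 0.331 × 333 = 110.2 kmol; ν_A = −1, so ξ = 110.2/1 = 110.2 kmol.
Outlet amounts (n = n₀ + ν ξ):
  C: 858 − 1(110.2) = 747.8
  A: 333 − 1(110.2) = 222.8
  E: 0 + 1(110.2) = 110.2
  D: 0 + 1(110.2) = 110.2
  B: 735 (inert)
Total out = 1926 kmol; y_C = 747.8 / 1926 = 0.3883.

0.388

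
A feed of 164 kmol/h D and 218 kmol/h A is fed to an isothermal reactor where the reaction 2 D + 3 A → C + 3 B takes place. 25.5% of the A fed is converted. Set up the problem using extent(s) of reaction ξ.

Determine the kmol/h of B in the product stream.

A reacted = 0.255 × 218 = 55.59 kmol/h; ν_A = −3, so ξ = 55.59/3 = 18.53 kmol/h.
Outlet amounts (n = n₀ + ν ξ):
  D: 164 − 2(18.53) = 126.9
  A: 218 − 3(18.53) = 162.4
  C: 0 + 1(18.53) = 18.53
  B: 0 + 3(18.53) = 55.59

55.6 kmol/h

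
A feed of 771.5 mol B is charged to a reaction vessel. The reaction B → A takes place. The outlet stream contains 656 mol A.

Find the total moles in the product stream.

772 mol

For A: n = n₀ + 1ξ → 656 = 0 + 1ξ, giving ξ = 656 mol.
Outlet amounts (n = n₀ + ν ξ):
  B: 771.5 − 1(656) = 115.5
  A: 0 + 1(656) = 656
Total out = 115.5 + 656 = 771.5 mol.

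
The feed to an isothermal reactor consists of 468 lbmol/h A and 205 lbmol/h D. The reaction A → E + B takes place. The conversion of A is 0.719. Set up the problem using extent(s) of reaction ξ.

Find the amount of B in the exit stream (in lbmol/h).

A reacted = 0.719 × 468 = 336.5 lbmol/h; ν_A = −1, so ξ = 336.5/1 = 336.5 lbmol/h.
Outlet amounts (n = n₀ + ν ξ):
  A: 468 − 1(336.5) = 131.5
  E: 0 + 1(336.5) = 336.5
  B: 0 + 1(336.5) = 336.5
  D: 205 (inert)

336 lbmol/h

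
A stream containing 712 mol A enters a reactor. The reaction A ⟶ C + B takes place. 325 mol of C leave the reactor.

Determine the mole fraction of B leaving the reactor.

0.313

For C: n = n₀ + 1ξ → 325 = 0 + 1ξ, giving ξ = 325 mol.
Outlet amounts (n = n₀ + ν ξ):
  A: 712 − 1(325) = 387
  C: 0 + 1(325) = 325
  B: 0 + 1(325) = 325
Total out = 1037 mol; y_B = 325 / 1037 = 0.3134.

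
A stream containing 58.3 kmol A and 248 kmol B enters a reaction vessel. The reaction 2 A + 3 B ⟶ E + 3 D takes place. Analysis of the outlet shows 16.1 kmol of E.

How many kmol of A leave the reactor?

For E: n = n₀ + 1ξ → 16.1 = 0 + 1ξ, giving ξ = 16.1 kmol.
Outlet amounts (n = n₀ + ν ξ):
  A: 58.3 − 2(16.1) = 26.1
  B: 248 − 3(16.1) = 199.7
  E: 0 + 1(16.1) = 16.1
  D: 0 + 3(16.1) = 48.3

26.1 kmol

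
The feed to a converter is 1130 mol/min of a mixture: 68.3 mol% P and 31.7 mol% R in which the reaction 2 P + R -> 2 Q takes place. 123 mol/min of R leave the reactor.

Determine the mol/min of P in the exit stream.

301 mol/min

For R: n = n₀ − 1ξ → 123 = 358.2 − 1ξ, giving ξ = 235.2 mol/min.
Outlet amounts (n = n₀ + ν ξ):
  P: 771.8 − 2(235.2) = 301.4
  R: 358.2 − 1(235.2) = 123
  Q: 0 + 2(235.2) = 470.4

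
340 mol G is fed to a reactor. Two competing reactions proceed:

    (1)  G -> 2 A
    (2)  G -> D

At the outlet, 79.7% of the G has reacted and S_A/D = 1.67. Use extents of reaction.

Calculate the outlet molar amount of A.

Conversion of G: G consumed = 0.797 × 340 = 271 mol = 1ξ₁ + 1ξ₂.
Selectivity: 2ξ₁ / (1ξ₂) = 1.67 → ξ₁ = 0.835 ξ₂.
Substitute: (1·0.835 + 1) ξ₂ = 271 → ξ₂ = 147.7 mol, ξ₁ = 123.3 mol.
Outlet amounts (n = n₀ + Σ ν·ξ):
  G: 340 − 1(123.3) − 1(147.7) = 69.02
  A: 0 + 2(123.3) = 246.6
  D: 0 + 1(147.7) = 147.7

247 mol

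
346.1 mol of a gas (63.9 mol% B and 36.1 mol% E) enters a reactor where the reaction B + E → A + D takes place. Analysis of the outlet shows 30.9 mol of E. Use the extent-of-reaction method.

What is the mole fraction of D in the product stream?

0.272

For E: n = n₀ − 1ξ → 30.9 = 124.9 − 1ξ, giving ξ = 94.04 mol.
Outlet amounts (n = n₀ + ν ξ):
  B: 221.2 − 1(94.04) = 127.1
  E: 124.9 − 1(94.04) = 30.9
  A: 0 + 1(94.04) = 94.04
  D: 0 + 1(94.04) = 94.04
Total out = 346.1 mol; y_D = 94.04 / 346.1 = 0.2717.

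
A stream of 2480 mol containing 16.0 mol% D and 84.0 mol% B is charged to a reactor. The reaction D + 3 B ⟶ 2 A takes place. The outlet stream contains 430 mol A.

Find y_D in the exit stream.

For A: n = n₀ + 2ξ → 430 = 0 + 2ξ, giving ξ = 215 mol.
Outlet amounts (n = n₀ + ν ξ):
  D: 396.8 − 1(215) = 181.8
  B: 2083 − 3(215) = 1438
  A: 0 + 2(215) = 430
Total out = 2050 mol; y_D = 181.8 / 2050 = 0.08868.

0.0887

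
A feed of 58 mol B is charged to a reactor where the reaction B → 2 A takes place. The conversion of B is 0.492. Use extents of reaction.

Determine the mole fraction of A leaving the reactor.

B reacted = 0.492 × 58 = 28.54 mol; ν_B = −1, so ξ = 28.54/1 = 28.54 mol.
Outlet amounts (n = n₀ + ν ξ):
  B: 58 − 1(28.54) = 29.46
  A: 0 + 2(28.54) = 57.07
Total out = 86.54 mol; y_A = 57.07 / 86.54 = 0.6595.

0.66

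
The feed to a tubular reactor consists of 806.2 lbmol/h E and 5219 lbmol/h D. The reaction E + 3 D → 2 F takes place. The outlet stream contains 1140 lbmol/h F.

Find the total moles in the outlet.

For F: n = n₀ + 2ξ → 1140 = 0 + 2ξ, giving ξ = 570 lbmol/h.
Outlet amounts (n = n₀ + ν ξ):
  E: 806.2 − 1(570) = 236.2
  D: 5219 − 3(570) = 3509
  F: 0 + 2(570) = 1140
Total out = 236.2 + 3509 + 1140 = 4885 lbmol/h.

4890 lbmol/h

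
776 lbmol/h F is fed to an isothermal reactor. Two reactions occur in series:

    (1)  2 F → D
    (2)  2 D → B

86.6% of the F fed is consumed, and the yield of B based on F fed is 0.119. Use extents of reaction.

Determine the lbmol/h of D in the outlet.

Conversion of F: F consumed = 2ξ₁ = 0.866 × 776 → ξ₁ = 336 lbmol/h.
Yield of B: 1ξ₂ / 776 = 0.119 → ξ₂ = 92.34 lbmol/h.
Outlet amounts (n = n₀ + Σ ν·ξ):
  F: 776 − 2(336) = 104
  D: 0 + 1(336) − 2(92.34) = 151.3
  B: 0 + 1(92.34) = 92.34

151 lbmol/h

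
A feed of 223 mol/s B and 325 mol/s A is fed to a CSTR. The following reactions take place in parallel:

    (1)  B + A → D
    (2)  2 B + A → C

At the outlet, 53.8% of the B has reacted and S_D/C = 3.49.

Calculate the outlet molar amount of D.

Conversion of B: B consumed = 0.538 × 223 = 120 mol/s = 1ξ₁ + 2ξ₂.
Selectivity: 1ξ₁ / (1ξ₂) = 3.49 → ξ₁ = 3.49 ξ₂.
Substitute: (1·3.49 + 2) ξ₂ = 120 → ξ₂ = 21.85 mol/s, ξ₁ = 76.27 mol/s.
Outlet amounts (n = n₀ + Σ ν·ξ):
  B: 223 − 1(76.27) − 2(21.85) = 103
  A: 325 − 1(76.27) − 1(21.85) = 226.9
  D: 0 + 1(76.27) = 76.27
  C: 0 + 1(21.85) = 21.85

76.3 mol/s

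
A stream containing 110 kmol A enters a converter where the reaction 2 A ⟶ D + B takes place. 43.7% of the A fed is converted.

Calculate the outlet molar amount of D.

A reacted = 0.437 × 110 = 48.07 kmol; ν_A = −2, so ξ = 48.07/2 = 24.04 kmol.
Outlet amounts (n = n₀ + ν ξ):
  A: 110 − 2(24.04) = 61.93
  D: 0 + 1(24.04) = 24.04
  B: 0 + 1(24.04) = 24.04

24 kmol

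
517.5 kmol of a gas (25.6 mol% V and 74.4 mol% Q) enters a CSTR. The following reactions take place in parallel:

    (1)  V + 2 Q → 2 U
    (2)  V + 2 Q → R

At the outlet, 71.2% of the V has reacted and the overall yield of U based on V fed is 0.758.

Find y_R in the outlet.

Yield of U: 2ξ₁ / 132.5 = 0.758 → ξ₁ = 50.21 kmol.
Conversion of V: 1ξ₁ + 1ξ₂ = 0.712 × 132.5 = 94.33 → ξ₂ = 44.12 kmol.
Outlet amounts (n = n₀ + Σ ν·ξ):
  V: 132.5 − 1(50.21) − 1(44.12) = 38.15
  Q: 385 − 2(50.21) − 2(44.12) = 196.4
  U: 0 + 2(50.21) = 100.4
  R: 0 + 1(44.12) = 44.12
Total out = 379.1 kmol; y_R = 44.12 / 379.1 = 0.1164.

0.116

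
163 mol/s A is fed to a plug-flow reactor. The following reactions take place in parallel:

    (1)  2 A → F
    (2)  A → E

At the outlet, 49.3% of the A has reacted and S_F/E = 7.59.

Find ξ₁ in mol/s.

Conversion of A: A consumed = 0.493 × 163 = 80.36 mol/s = 2ξ₁ + 1ξ₂.
Selectivity: 1ξ₁ / (1ξ₂) = 7.59 → ξ₁ = 7.59 ξ₂.
Substitute: (2·7.59 + 1) ξ₂ = 80.36 → ξ₂ = 4.967 mol/s, ξ₁ = 37.7 mol/s.
Outlet amounts (n = n₀ + Σ ν·ξ):
  A: 163 − 2(37.7) − 1(4.967) = 82.64
  F: 0 + 1(37.7) = 37.7
  E: 0 + 1(4.967) = 4.967

ξ₁ = 37.7 mol/s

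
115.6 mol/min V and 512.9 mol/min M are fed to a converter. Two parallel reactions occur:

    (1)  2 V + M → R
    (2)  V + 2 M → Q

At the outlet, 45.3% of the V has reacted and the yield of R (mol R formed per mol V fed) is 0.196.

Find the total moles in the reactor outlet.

569 mol/min

Yield of R: 1ξ₁ / 115.6 = 0.196 → ξ₁ = 22.66 mol/min.
Conversion of V: 2ξ₁ + 1ξ₂ = 0.453 × 115.6 = 52.37 → ξ₂ = 7.052 mol/min.
Outlet amounts (n = n₀ + Σ ν·ξ):
  V: 115.6 − 2(22.66) − 1(7.052) = 63.23
  M: 512.9 − 1(22.66) − 2(7.052) = 476.1
  R: 0 + 1(22.66) = 22.66
  Q: 0 + 1(7.052) = 7.052
Total out = 63.23 + 476.1 + 22.66 + 7.052 = 569.1 mol/min.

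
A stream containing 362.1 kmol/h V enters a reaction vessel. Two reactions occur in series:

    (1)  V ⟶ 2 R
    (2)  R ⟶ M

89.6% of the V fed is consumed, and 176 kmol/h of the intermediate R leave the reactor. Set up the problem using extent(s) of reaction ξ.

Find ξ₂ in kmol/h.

ξ₂ = 473 kmol/h

Conversion of V: V consumed = 1ξ₁ = 0.896 × 362.1 → ξ₁ = 324.4 kmol/h.
R balance: n_R = 0 + 2ξ₁ − 1ξ₂ = 176 → ξ₂ = (2·324.4 − 176)/1 = 472.9 kmol/h.
Outlet amounts (n = n₀ + Σ ν·ξ):
  V: 362.1 − 1(324.4) = 37.66
  R: 0 + 2(324.4) − 1(472.9) = 176
  M: 0 + 1(472.9) = 472.9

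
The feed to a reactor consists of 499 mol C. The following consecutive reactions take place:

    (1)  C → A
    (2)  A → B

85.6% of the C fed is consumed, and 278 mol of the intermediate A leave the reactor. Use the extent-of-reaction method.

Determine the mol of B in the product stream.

Conversion of C: C consumed = 1ξ₁ = 0.856 × 499 → ξ₁ = 427.1 mol.
A balance: n_A = 0 + 1ξ₁ − 1ξ₂ = 278 → ξ₂ = (1·427.1 − 278)/1 = 149.1 mol.
Outlet amounts (n = n₀ + Σ ν·ξ):
  C: 499 − 1(427.1) = 71.86
  A: 0 + 1(427.1) − 1(149.1) = 278
  B: 0 + 1(149.1) = 149.1

149 mol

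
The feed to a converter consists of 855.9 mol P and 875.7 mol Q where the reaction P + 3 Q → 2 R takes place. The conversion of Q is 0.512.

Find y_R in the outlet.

Q reacted = 0.512 × 875.7 = 448.4 mol; ν_Q = −3, so ξ = 448.4/3 = 149.5 mol.
Outlet amounts (n = n₀ + ν ξ):
  P: 855.9 − 1(149.5) = 706.4
  Q: 875.7 − 3(149.5) = 427.3
  R: 0 + 2(149.5) = 298.9
Total out = 1433 mol; y_R = 298.9 / 1433 = 0.2086.

0.209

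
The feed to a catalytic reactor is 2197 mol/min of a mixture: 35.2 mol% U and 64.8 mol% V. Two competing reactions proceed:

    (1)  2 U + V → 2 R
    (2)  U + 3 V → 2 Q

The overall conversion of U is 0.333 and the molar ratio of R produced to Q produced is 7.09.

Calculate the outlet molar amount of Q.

Conversion of U: U consumed = 0.333 × 773.3 = 257.5 mol/min = 2ξ₁ + 1ξ₂.
Selectivity: 2ξ₁ / (2ξ₂) = 7.09 → ξ₁ = 7.09 ξ₂.
Substitute: (2·7.09 + 1) ξ₂ = 257.5 → ξ₂ = 16.96 mol/min, ξ₁ = 120.3 mol/min.
Outlet amounts (n = n₀ + Σ ν·ξ):
  U: 773.3 − 2(120.3) − 1(16.96) = 515.8
  V: 1424 − 1(120.3) − 3(16.96) = 1252
  R: 0 + 2(120.3) = 240.6
  Q: 0 + 2(16.96) = 33.93

33.9 mol/min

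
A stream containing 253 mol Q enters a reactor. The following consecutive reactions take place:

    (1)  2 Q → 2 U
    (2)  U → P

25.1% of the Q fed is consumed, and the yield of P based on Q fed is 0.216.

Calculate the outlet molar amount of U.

8.86 mol

Conversion of Q: Q consumed = 2ξ₁ = 0.251 × 253 → ξ₁ = 31.75 mol.
Yield of P: 1ξ₂ / 253 = 0.216 → ξ₂ = 54.65 mol.
Outlet amounts (n = n₀ + Σ ν·ξ):
  Q: 253 − 2(31.75) = 189.5
  U: 0 + 2(31.75) − 1(54.65) = 8.855
  P: 0 + 1(54.65) = 54.65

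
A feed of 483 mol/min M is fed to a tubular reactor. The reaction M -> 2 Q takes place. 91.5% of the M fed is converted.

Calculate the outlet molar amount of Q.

M reacted = 0.915 × 483 = 441.9 mol/min; ν_M = −1, so ξ = 441.9/1 = 441.9 mol/min.
Outlet amounts (n = n₀ + ν ξ):
  M: 483 − 1(441.9) = 41.06
  Q: 0 + 2(441.9) = 883.9

884 mol/min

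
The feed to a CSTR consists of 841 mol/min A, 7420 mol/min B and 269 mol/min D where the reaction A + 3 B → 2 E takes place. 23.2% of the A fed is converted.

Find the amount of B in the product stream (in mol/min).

6830 mol/min

A reacted = 0.232 × 841 = 195.1 mol/min; ν_A = −1, so ξ = 195.1/1 = 195.1 mol/min.
Outlet amounts (n = n₀ + ν ξ):
  A: 841 − 1(195.1) = 645.9
  B: 7420 − 3(195.1) = 6835
  E: 0 + 2(195.1) = 390.2
  D: 269 (inert)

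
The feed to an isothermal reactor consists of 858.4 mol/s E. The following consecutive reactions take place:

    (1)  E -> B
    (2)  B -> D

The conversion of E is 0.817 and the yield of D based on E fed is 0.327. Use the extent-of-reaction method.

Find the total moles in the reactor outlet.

858 mol/s

Conversion of E: E consumed = 1ξ₁ = 0.817 × 858.4 → ξ₁ = 701.3 mol/s.
Yield of D: 1ξ₂ / 858.4 = 0.327 → ξ₂ = 280.7 mol/s.
Outlet amounts (n = n₀ + Σ ν·ξ):
  E: 858.4 − 1(701.3) = 157.1
  B: 0 + 1(701.3) − 1(280.7) = 420.6
  D: 0 + 1(280.7) = 280.7
Total out = 157.1 + 420.6 + 280.7 = 858.4 mol/s.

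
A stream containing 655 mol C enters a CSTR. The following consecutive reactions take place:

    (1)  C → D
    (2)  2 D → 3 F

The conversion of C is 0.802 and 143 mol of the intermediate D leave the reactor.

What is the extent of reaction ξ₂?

Conversion of C: C consumed = 1ξ₁ = 0.802 × 655 → ξ₁ = 525.3 mol.
D balance: n_D = 0 + 1ξ₁ − 2ξ₂ = 143 → ξ₂ = (1·525.3 − 143)/2 = 191.2 mol.
Outlet amounts (n = n₀ + Σ ν·ξ):
  C: 655 − 1(525.3) = 129.7
  D: 0 + 1(525.3) − 2(191.2) = 143
  F: 0 + 3(191.2) = 573.5

ξ₂ = 191 mol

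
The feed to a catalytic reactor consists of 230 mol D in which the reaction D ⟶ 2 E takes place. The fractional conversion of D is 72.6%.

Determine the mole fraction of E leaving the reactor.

0.841

D reacted = 0.726 × 230 = 167 mol; ν_D = −1, so ξ = 167/1 = 167 mol.
Outlet amounts (n = n₀ + ν ξ):
  D: 230 − 1(167) = 63.02
  E: 0 + 2(167) = 334
Total out = 397 mol; y_E = 334 / 397 = 0.8413.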